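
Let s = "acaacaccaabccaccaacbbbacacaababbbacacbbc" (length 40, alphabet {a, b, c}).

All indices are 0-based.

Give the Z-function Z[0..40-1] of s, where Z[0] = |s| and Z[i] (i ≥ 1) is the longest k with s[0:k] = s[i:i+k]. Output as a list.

[40, 0, 1, 3, 0, 2, 0, 0, 1, 1, 0, 0, 0, 2, 0, 0, 1, 2, 0, 0, 0, 0, 3, 0, 4, 0, 1, 1, 0, 1, 0, 0, 0, 3, 0, 2, 0, 0, 0, 0]

Z[0]=40
i=1: fresh scan; Z[1]=0
i=2: fresh scan; Z[2]=1 grow→box=[2,3)
i=3: fresh scan; Z[3]=3 grow→box=[3,6)
i=4: min(r-i=2, Z[1]=0)=0; Z[4]=0
i=5: min(r-i=1, Z[2]=1)=1; Z[5]=2 grow→box=[5,7)
i=6: min(r-i=1, Z[1]=0)=0; Z[6]=0
i=7: fresh scan; Z[7]=0
i=8: fresh scan; Z[8]=1 grow→box=[8,9)
i=9: fresh scan; Z[9]=1 grow→box=[9,10)
i=10: fresh scan; Z[10]=0
i=11: fresh scan; Z[11]=0
i=12: fresh scan; Z[12]=0
i=13: fresh scan; Z[13]=2 grow→box=[13,15)
i=14: min(r-i=1, Z[1]=0)=0; Z[14]=0
i=15: fresh scan; Z[15]=0
i=16: fresh scan; Z[16]=1 grow→box=[16,17)
i=17: fresh scan; Z[17]=2 grow→box=[17,19)
i=18: min(r-i=1, Z[1]=0)=0; Z[18]=0
i=19: fresh scan; Z[19]=0
i=20: fresh scan; Z[20]=0
i=21: fresh scan; Z[21]=0
i=22: fresh scan; Z[22]=3 grow→box=[22,25)
i=23: min(r-i=2, Z[1]=0)=0; Z[23]=0
i=24: min(r-i=1, Z[2]=1)=1; Z[24]=4 grow→box=[24,28)
i=25: min(r-i=3, Z[1]=0)=0; Z[25]=0
i=26: min(r-i=2, Z[2]=1)=1; Z[26]=1
i=27: min(r-i=1, Z[3]=3)=1; Z[27]=1
i=28: fresh scan; Z[28]=0
i=29: fresh scan; Z[29]=1 grow→box=[29,30)
i=30: fresh scan; Z[30]=0
i=31: fresh scan; Z[31]=0
i=32: fresh scan; Z[32]=0
i=33: fresh scan; Z[33]=3 grow→box=[33,36)
i=34: min(r-i=2, Z[1]=0)=0; Z[34]=0
i=35: min(r-i=1, Z[2]=1)=1; Z[35]=2 grow→box=[35,37)
i=36: min(r-i=1, Z[1]=0)=0; Z[36]=0
i=37: fresh scan; Z[37]=0
i=38: fresh scan; Z[38]=0
i=39: fresh scan; Z[39]=0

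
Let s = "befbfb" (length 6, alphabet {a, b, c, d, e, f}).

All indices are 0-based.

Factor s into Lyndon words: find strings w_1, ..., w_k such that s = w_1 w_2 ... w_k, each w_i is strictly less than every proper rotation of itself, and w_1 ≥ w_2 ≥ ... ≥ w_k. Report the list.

["befbf", "b"]

emit factor 1: 'befbf' (i=0, period=5)
emit factor 2: 'b' (i=5, period=1)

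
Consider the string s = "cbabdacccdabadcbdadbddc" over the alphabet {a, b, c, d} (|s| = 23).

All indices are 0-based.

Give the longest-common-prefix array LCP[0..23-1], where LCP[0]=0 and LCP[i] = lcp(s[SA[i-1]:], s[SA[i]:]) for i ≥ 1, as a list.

[0, 2, 1, 1, 2, 0, 2, 1, 3, 2, 0, 1, 2, 1, 2, 1, 0, 2, 2, 1, 1, 2, 1]

rank→(start, suffix):
  0 → (10, 'abadcbdadbddc')
  1 → (2, 'abdacccdabadcbdadbddc')
  2 → (5, 'acccdabadcbdadbddc')
  3 → (17, 'adbddc')
  4 → (12, 'adcbdadbddc')
  5 → (1, 'babdacccdabadcbdadbddc')
  6 → (11, 'badcbdadbddc')
  7 → (3, 'bdacccdabadcbdadbddc')
  8 → (15, 'bdadbddc')
  9 → (19, 'bddc')
  10 → (22, 'c')
  11 → (0, 'cbabdacccdabadcbdadbddc')
  12 → (14, 'cbdadbddc')
  13 → (6, 'cccdabadcbdadbddc')
  14 → (7, 'ccdabadcbdadbddc')
  15 → (8, 'cdabadcbdadbddc')
  16 → (9, 'dabadcbdadbddc')
  17 → (4, 'dacccdabadcbdadbddc')
  18 → (16, 'dadbddc')
  19 → (18, 'dbddc')
  20 → (21, 'dc')
  21 → (13, 'dcbdadbddc')
  22 → (20, 'ddc')

SA = [10, 2, 5, 17, 12, 1, 11, 3, 15, 19, 22, 0, 14, 6, 7, 8, 9, 4, 16, 18, 21, 13, 20]
[i] adj suffixes → lcp
  [1] 10/2 → 2 ('ab')
  [2] 2/5 → 1 ('a')
  [3] 5/17 → 1 ('a')
  [4] 17/12 → 2 ('ad')
  [5] 12/1 → 0 ('')
  [6] 1/11 → 2 ('ba')
  [7] 11/3 → 1 ('b')
  [8] 3/15 → 3 ('bda')
  [9] 15/19 → 2 ('bd')
  [10] 19/22 → 0 ('')
  [11] 22/0 → 1 ('c')
  [12] 0/14 → 2 ('cb')
  [13] 14/6 → 1 ('c')
  [14] 6/7 → 2 ('cc')
  [15] 7/8 → 1 ('c')
  [16] 8/9 → 0 ('')
  [17] 9/4 → 2 ('da')
  [18] 4/16 → 2 ('da')
  [19] 16/18 → 1 ('d')
  [20] 18/21 → 1 ('d')
  [21] 21/13 → 2 ('dc')
  [22] 13/20 → 1 ('d')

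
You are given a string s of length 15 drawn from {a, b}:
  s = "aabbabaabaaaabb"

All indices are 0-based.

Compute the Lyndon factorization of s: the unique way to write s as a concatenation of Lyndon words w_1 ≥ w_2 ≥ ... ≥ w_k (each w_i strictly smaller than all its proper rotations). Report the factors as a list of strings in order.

emit factor 1: 'aabbab' (i=0, period=6)
emit factor 2: 'aab' (i=6, period=3)
emit factor 3: 'aaaabb' (i=9, period=6)

["aabbab", "aab", "aaaabb"]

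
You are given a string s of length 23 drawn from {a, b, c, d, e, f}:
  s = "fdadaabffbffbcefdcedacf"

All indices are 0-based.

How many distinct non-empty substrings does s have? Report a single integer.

sorted suffixes:
  #0 SA[0]=4  'aabffbffbcefdcedacf'
  #1 SA[1]=5  'abffbffbcefdcedacf'
  #2 SA[2]=20  'acf'
  #3 SA[3]=2  'adaabffbffbcefdcedacf'
  #4 SA[4]=12  'bcefdcedacf'
  #5 SA[5]=9  'bffbcefdcedacf'
  #6 SA[6]=6  'bffbffbcefdcedacf'
  #7 SA[7]=17  'cedacf'
  #8 SA[8]=13  'cefdcedacf'
  #9 SA[9]=21  'cf'
  #10 SA[10]=3  'daabffbffbcefdcedacf'
  #11 SA[11]=19  'dacf'
  #12 SA[12]=1  'dadaabffbffbcefdcedacf'
  #13 SA[13]=16  'dcedacf'
  #14 SA[14]=18  'edacf'
  #15 SA[15]=14  'efdcedacf'
  #16 SA[16]=22  'f'
  #17 SA[17]=11  'fbcefdcedacf'
  #18 SA[18]=8  'fbffbcefdcedacf'
  #19 SA[19]=0  'fdadaabffbffbcefdcedacf'
  #20 SA[20]=15  'fdcedacf'
  #21 SA[21]=10  'ffbcefdcedacf'
  #22 SA[22]=7  'ffbffbcefdcedacf'

SA = [4, 5, 20, 2, 12, 9, 6, 17, 13, 21, 3, 19, 1, 16, 18, 14, 22, 11, 8, 0, 15, 10, 7]
rank  pair      lcp
   1  s[4:],s[5:]  1  'a'
   2  s[5:],s[20:]  1  'a'
   3  s[20:],s[2:]  1  'a'
   4  s[2:],s[12:]  0  ''
   5  s[12:],s[9:]  1  'b'
   6  s[9:],s[6:]  4  'bffb'
   7  s[6:],s[17:]  0  ''
   8  s[17:],s[13:]  2  'ce'
   9  s[13:],s[21:]  1  'c'
  10  s[21:],s[3:]  0  ''
  11  s[3:],s[19:]  2  'da'
  12  s[19:],s[1:]  2  'da'
  13  s[1:],s[16:]  1  'd'
  14  s[16:],s[18:]  0  ''
  15  s[18:],s[14:]  1  'e'
  16  s[14:],s[22:]  0  ''
  17  s[22:],s[11:]  1  'f'
  18  s[11:],s[8:]  2  'fb'
  19  s[8:],s[0:]  1  'f'
  20  s[0:],s[15:]  2  'fd'
  21  s[15:],s[10:]  1  'f'
  22  s[10:],s[7:]  3  'ffb'

n(n+1)/2 = 23·24/2 = 276
Σ LCP = 0 + 1 + 1 + 1 + 0 + 1 + 4 + 0 + 2 + 1 + 0 + 2 + 2 + 1 + 0 + 1 + 0 + 1 + 2 + 1 + 2 + 1 + 3 = 27
distinct = 276 − 27 = 249

249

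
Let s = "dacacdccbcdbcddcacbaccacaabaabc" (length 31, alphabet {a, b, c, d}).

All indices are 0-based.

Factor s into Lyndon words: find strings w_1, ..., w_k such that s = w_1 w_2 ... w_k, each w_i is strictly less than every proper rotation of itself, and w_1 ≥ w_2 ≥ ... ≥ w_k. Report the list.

emit factor 1: 'd' (i=0, period=1)
emit factor 2: 'acacdccbcdbcddcacbacc' (i=1, period=21)
emit factor 3: 'ac' (i=22, period=2)
emit factor 4: 'aabaabc' (i=24, period=7)

["d", "acacdccbcdbcddcacbacc", "ac", "aabaabc"]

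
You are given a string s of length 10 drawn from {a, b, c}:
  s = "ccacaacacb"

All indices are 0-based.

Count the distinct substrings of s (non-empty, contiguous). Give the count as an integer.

rank→(start, suffix):
  0 → (4, 'aacacb')
  1 → (2, 'acaacacb')
  2 → (5, 'acacb')
  3 → (7, 'acb')
  4 → (9, 'b')
  5 → (3, 'caacacb')
  6 → (1, 'cacaacacb')
  7 → (6, 'cacb')
  8 → (8, 'cb')
  9 → (0, 'ccacaacacb')

SA = [4, 2, 5, 7, 9, 3, 1, 6, 8, 0]
[i] adj suffixes → lcp
  [1] 4/2 → 1 ('a')
  [2] 2/5 → 3 ('aca')
  [3] 5/7 → 2 ('ac')
  [4] 7/9 → 0 ('')
  [5] 9/3 → 0 ('')
  [6] 3/1 → 2 ('ca')
  [7] 1/6 → 3 ('cac')
  [8] 6/8 → 1 ('c')
  [9] 8/0 → 1 ('c')

n(n+1)/2 = 10·11/2 = 55
Σ LCP = 0 + 1 + 3 + 2 + 0 + 0 + 2 + 3 + 1 + 1 = 13
distinct = 55 − 13 = 42

42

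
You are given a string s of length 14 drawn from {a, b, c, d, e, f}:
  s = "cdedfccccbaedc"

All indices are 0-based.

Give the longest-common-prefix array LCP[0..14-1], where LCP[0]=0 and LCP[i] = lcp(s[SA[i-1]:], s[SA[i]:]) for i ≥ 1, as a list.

rank | idx | suffix
   0 |  10 | aedc
   1 |   9 | baedc
   2 |  13 | c
   3 |   8 | cbaedc
   4 |   7 | ccbaedc
   5 |   6 | cccbaedc
   6 |   5 | ccccbaedc
   7 |   0 | cdedfccccbaedc
   8 |  12 | dc
   9 |   1 | dedfccccbaedc
  10 |   3 | dfccccbaedc
  11 |  11 | edc
  12 |   2 | edfccccbaedc
  13 |   4 | fccccbaedc

SA = [10, 9, 13, 8, 7, 6, 5, 0, 12, 1, 3, 11, 2, 4]
i: (SA[i-1],SA[i]) lcp shared
  1: (10,9) 0 ''
  2: (9,13) 0 ''
  3: (13,8) 1 'c'
  4: (8,7) 1 'c'
  5: (7,6) 2 'cc'
  6: (6,5) 3 'ccc'
  7: (5,0) 1 'c'
  8: (0,12) 0 ''
  9: (12,1) 1 'd'
  10: (1,3) 1 'd'
  11: (3,11) 0 ''
  12: (11,2) 2 'ed'
  13: (2,4) 0 ''

[0, 0, 0, 1, 1, 2, 3, 1, 0, 1, 1, 0, 2, 0]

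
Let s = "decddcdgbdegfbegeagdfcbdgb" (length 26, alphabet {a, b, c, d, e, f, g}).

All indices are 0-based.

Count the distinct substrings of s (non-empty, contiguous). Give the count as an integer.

rank→(start, suffix):
  0 → (17, 'agdfcbdgb')
  1 → (25, 'b')
  2 → (8, 'bdegfbegeagdfcbdgb')
  3 → (22, 'bdgb')
  4 → (13, 'begeagdfcbdgb')
  5 → (21, 'cbdgb')
  6 → (2, 'cddcdgbdegfbegeagdfcbdgb')
  7 → (5, 'cdgbdegfbegeagdfcbdgb')
  8 → (4, 'dcdgbdegfbegeagdfcbdgb')
  9 → (3, 'ddcdgbdegfbegeagdfcbdgb')
  10 → (0, 'decddcdgbdegfbegeagdfcbdgb')
  11 → (9, 'degfbegeagdfcbdgb')
  12 → (19, 'dfcbdgb')
  13 → (23, 'dgb')
  14 → (6, 'dgbdegfbegeagdfcbdgb')
  15 → (16, 'eagdfcbdgb')
  16 → (1, 'ecddcdgbdegfbegeagdfcbdgb')
  17 → (14, 'egeagdfcbdgb')
  18 → (10, 'egfbegeagdfcbdgb')
  19 → (12, 'fbegeagdfcbdgb')
  20 → (20, 'fcbdgb')
  21 → (24, 'gb')
  22 → (7, 'gbdegfbegeagdfcbdgb')
  23 → (18, 'gdfcbdgb')
  24 → (15, 'geagdfcbdgb')
  25 → (11, 'gfbegeagdfcbdgb')

SA = [17, 25, 8, 22, 13, 21, 2, 5, 4, 3, 0, 9, 19, 23, 6, 16, 1, 14, 10, 12, 20, 24, 7, 18, 15, 11]
rank  pair      lcp
   1  s[17:],s[25:]  0  ''
   2  s[25:],s[8:]  1  'b'
   3  s[8:],s[22:]  2  'bd'
   4  s[22:],s[13:]  1  'b'
   5  s[13:],s[21:]  0  ''
   6  s[21:],s[2:]  1  'c'
   7  s[2:],s[5:]  2  'cd'
   8  s[5:],s[4:]  0  ''
   9  s[4:],s[3:]  1  'd'
  10  s[3:],s[0:]  1  'd'
  11  s[0:],s[9:]  2  'de'
  12  s[9:],s[19:]  1  'd'
  13  s[19:],s[23:]  1  'd'
  14  s[23:],s[6:]  3  'dgb'
  15  s[6:],s[16:]  0  ''
  16  s[16:],s[1:]  1  'e'
  17  s[1:],s[14:]  1  'e'
  18  s[14:],s[10:]  2  'eg'
  19  s[10:],s[12:]  0  ''
  20  s[12:],s[20:]  1  'f'
  21  s[20:],s[24:]  0  ''
  22  s[24:],s[7:]  2  'gb'
  23  s[7:],s[18:]  1  'g'
  24  s[18:],s[15:]  1  'g'
  25  s[15:],s[11:]  1  'g'

n(n+1)/2 = 26·27/2 = 351
Σ LCP = 0 + 0 + 1 + 2 + 1 + 0 + 1 + 2 + 0 + 1 + 1 + 2 + 1 + 1 + 3 + 0 + 1 + 1 + 2 + 0 + 1 + 0 + 2 + 1 + 1 + 1 = 26
distinct = 351 − 26 = 325

325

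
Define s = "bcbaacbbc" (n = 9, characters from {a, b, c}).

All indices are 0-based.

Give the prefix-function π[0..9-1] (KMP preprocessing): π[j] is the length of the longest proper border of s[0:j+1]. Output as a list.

π[0] = 0
j=1 s[j]='c': π[1]=0 (border '')
j=2 s[j]='b': π[2]=1 (border 'b')
j=3 s[j]='a': k: 1→0; π[3]=0 (border '')
j=4 s[j]='a': π[4]=0 (border '')
j=5 s[j]='c': π[5]=0 (border '')
j=6 s[j]='b': π[6]=1 (border 'b')
j=7 s[j]='b': k: 1→0; π[7]=1 (border 'b')
j=8 s[j]='c': π[8]=2 (border 'bc')

[0, 0, 1, 0, 0, 0, 1, 1, 2]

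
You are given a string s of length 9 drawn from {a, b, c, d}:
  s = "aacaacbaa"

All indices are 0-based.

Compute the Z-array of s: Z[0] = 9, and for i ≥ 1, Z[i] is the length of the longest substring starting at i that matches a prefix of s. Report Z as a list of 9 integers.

[9, 1, 0, 3, 1, 0, 0, 2, 1]

Z[0]=9
i=1: outside box; Z[1]=1 grow→box=[1,2)
i=2: outside box; Z[2]=0
i=3: outside box; Z[3]=3 grow→box=[3,6)
i=4: min(r-i=2, Z[1]=1)=1; Z[4]=1
i=5: min(r-i=1, Z[2]=0)=0; Z[5]=0
i=6: outside box; Z[6]=0
i=7: outside box; Z[7]=2 grow→box=[7,9)
i=8: min(r-i=1, Z[1]=1)=1; Z[8]=1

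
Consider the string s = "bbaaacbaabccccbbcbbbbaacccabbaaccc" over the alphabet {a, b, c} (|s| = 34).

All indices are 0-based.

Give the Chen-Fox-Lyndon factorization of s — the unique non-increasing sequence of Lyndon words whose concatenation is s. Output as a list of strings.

["b", "b", "aaacbaabccccbbcbbbbaacccabbaaccc"]

emit factor 1: 'b' (i=0, period=1)
emit factor 2: 'b' (i=1, period=1)
emit factor 3: 'aaacbaabccccbbcbbbbaacccabbaaccc' (i=2, period=32)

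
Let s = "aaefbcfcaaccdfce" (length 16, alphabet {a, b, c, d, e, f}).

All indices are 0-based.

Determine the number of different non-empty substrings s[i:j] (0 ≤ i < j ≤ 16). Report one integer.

124

sorted suffixes:
  #0 SA[0]=8  'aaccdfce'
  #1 SA[1]=0  'aaefbcfcaaccdfce'
  #2 SA[2]=9  'accdfce'
  #3 SA[3]=1  'aefbcfcaaccdfce'
  #4 SA[4]=4  'bcfcaaccdfce'
  #5 SA[5]=7  'caaccdfce'
  #6 SA[6]=10  'ccdfce'
  #7 SA[7]=11  'cdfce'
  #8 SA[8]=14  'ce'
  #9 SA[9]=5  'cfcaaccdfce'
  #10 SA[10]=12  'dfce'
  #11 SA[11]=15  'e'
  #12 SA[12]=2  'efbcfcaaccdfce'
  #13 SA[13]=3  'fbcfcaaccdfce'
  #14 SA[14]=6  'fcaaccdfce'
  #15 SA[15]=13  'fce'

SA = [8, 0, 9, 1, 4, 7, 10, 11, 14, 5, 12, 15, 2, 3, 6, 13]
rank  pair      lcp
   1  s[8:],s[0:]  2  'aa'
   2  s[0:],s[9:]  1  'a'
   3  s[9:],s[1:]  1  'a'
   4  s[1:],s[4:]  0  ''
   5  s[4:],s[7:]  0  ''
   6  s[7:],s[10:]  1  'c'
   7  s[10:],s[11:]  1  'c'
   8  s[11:],s[14:]  1  'c'
   9  s[14:],s[5:]  1  'c'
  10  s[5:],s[12:]  0  ''
  11  s[12:],s[15:]  0  ''
  12  s[15:],s[2:]  1  'e'
  13  s[2:],s[3:]  0  ''
  14  s[3:],s[6:]  1  'f'
  15  s[6:],s[13:]  2  'fc'

n(n+1)/2 = 16·17/2 = 136
Σ LCP = 0 + 2 + 1 + 1 + 0 + 0 + 1 + 1 + 1 + 1 + 0 + 0 + 1 + 0 + 1 + 2 = 12
distinct = 136 − 12 = 124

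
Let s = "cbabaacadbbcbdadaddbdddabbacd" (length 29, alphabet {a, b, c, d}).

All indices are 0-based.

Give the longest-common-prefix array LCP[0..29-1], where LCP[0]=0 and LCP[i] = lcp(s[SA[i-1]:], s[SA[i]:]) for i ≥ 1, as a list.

[0, 1, 2, 1, 2, 1, 2, 2, 0, 2, 2, 1, 2, 1, 1, 2, 0, 1, 2, 1, 0, 1, 2, 3, 1, 2, 1, 2, 2]

sorted suffixes:
  #0 SA[0]=4  'aacadbbcbdadaddbdddabbacd'
  #1 SA[1]=2  'abaacadbbcbdadaddbdddabbacd'
  #2 SA[2]=23  'abbacd'
  #3 SA[3]=5  'acadbbcbdadaddbdddabbacd'
  #4 SA[4]=26  'acd'
  #5 SA[5]=14  'adaddbdddabbacd'
  #6 SA[6]=7  'adbbcbdadaddbdddabbacd'
  #7 SA[7]=16  'addbdddabbacd'
  #8 SA[8]=3  'baacadbbcbdadaddbdddabbacd'
  #9 SA[9]=1  'babaacadbbcbdadaddbdddabbacd'
  #10 SA[10]=25  'bacd'
  #11 SA[11]=24  'bbacd'
  #12 SA[12]=9  'bbcbdadaddbdddabbacd'
  #13 SA[13]=10  'bcbdadaddbdddabbacd'
  #14 SA[14]=12  'bdadaddbdddabbacd'
  #15 SA[15]=19  'bdddabbacd'
  #16 SA[16]=6  'cadbbcbdadaddbdddabbacd'
  #17 SA[17]=0  'cbabaacadbbcbdadaddbdddabbacd'
  #18 SA[18]=11  'cbdadaddbdddabbacd'
  #19 SA[19]=27  'cd'
  #20 SA[20]=28  'd'
  #21 SA[21]=22  'dabbacd'
  #22 SA[22]=13  'dadaddbdddabbacd'
  #23 SA[23]=15  'daddbdddabbacd'
  #24 SA[24]=8  'dbbcbdadaddbdddabbacd'
  #25 SA[25]=18  'dbdddabbacd'
  #26 SA[26]=21  'ddabbacd'
  #27 SA[27]=17  'ddbdddabbacd'
  #28 SA[28]=20  'dddabbacd'

SA = [4, 2, 23, 5, 26, 14, 7, 16, 3, 1, 25, 24, 9, 10, 12, 19, 6, 0, 11, 27, 28, 22, 13, 15, 8, 18, 21, 17, 20]
i: (SA[i-1],SA[i]) lcp shared
  1: (4,2) 1 'a'
  2: (2,23) 2 'ab'
  3: (23,5) 1 'a'
  4: (5,26) 2 'ac'
  5: (26,14) 1 'a'
  6: (14,7) 2 'ad'
  7: (7,16) 2 'ad'
  8: (16,3) 0 ''
  9: (3,1) 2 'ba'
  10: (1,25) 2 'ba'
  11: (25,24) 1 'b'
  12: (24,9) 2 'bb'
  13: (9,10) 1 'b'
  14: (10,12) 1 'b'
  15: (12,19) 2 'bd'
  16: (19,6) 0 ''
  17: (6,0) 1 'c'
  18: (0,11) 2 'cb'
  19: (11,27) 1 'c'
  20: (27,28) 0 ''
  21: (28,22) 1 'd'
  22: (22,13) 2 'da'
  23: (13,15) 3 'dad'
  24: (15,8) 1 'd'
  25: (8,18) 2 'db'
  26: (18,21) 1 'd'
  27: (21,17) 2 'dd'
  28: (17,20) 2 'dd'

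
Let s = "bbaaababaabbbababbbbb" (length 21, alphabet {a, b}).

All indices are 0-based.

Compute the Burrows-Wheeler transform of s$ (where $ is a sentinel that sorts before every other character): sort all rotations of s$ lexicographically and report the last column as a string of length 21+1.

rank  rotation                last
    0  $bbaaababaabbbababbbbb  b
    1  aaababaabbbababbbbb$bb  b
    2  aababaabbbababbbbb$bba  a
    3  aabbbababbbbb$bbaaabab  b
    4  abaabbbababbbbb$bbaaab  b
    5  ababaabbbababbbbb$bbaa  a
    6  ababbbbb$bbaaababaabbb  b
    7  abbbababbbbb$bbaaababa  a
    8  abbbbb$bbaaababaabbbab  b
    9  b$bbaaababaabbbababbbb  b
   10  baaababaabbbababbbbb$b  b
   11  baabbbababbbbb$bbaaaba  a
   12  babaabbbababbbbb$bbaaa  a
   13  bababbbbb$bbaaababaabb  b
   14  babbbbb$bbaaababaabbba  a
   15  bb$bbaaababaabbbababbb  b
   16  bbaaababaabbbababbbbb$  $
   17  bbababbbbb$bbaaababaab  b
   18  bbb$bbaaababaabbbababb  b
   19  bbbababbbbb$bbaaababaa  a
   20  bbbb$bbaaababaabbbabab  b
   21  bbbbb$bbaaababaabbbaba  a

bbabbababbbaabab$bbaba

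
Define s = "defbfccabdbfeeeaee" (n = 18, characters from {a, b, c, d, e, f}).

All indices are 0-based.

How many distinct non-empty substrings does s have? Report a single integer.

sorted suffixes:
  #0 SA[0]=7  'abdbfeeeaee'
  #1 SA[1]=15  'aee'
  #2 SA[2]=8  'bdbfeeeaee'
  #3 SA[3]=3  'bfccabdbfeeeaee'
  #4 SA[4]=10  'bfeeeaee'
  #5 SA[5]=6  'cabdbfeeeaee'
  #6 SA[6]=5  'ccabdbfeeeaee'
  #7 SA[7]=9  'dbfeeeaee'
  #8 SA[8]=0  'defbfccabdbfeeeaee'
  #9 SA[9]=17  'e'
  #10 SA[10]=14  'eaee'
  #11 SA[11]=16  'ee'
  #12 SA[12]=13  'eeaee'
  #13 SA[13]=12  'eeeaee'
  #14 SA[14]=1  'efbfccabdbfeeeaee'
  #15 SA[15]=2  'fbfccabdbfeeeaee'
  #16 SA[16]=4  'fccabdbfeeeaee'
  #17 SA[17]=11  'feeeaee'

SA = [7, 15, 8, 3, 10, 6, 5, 9, 0, 17, 14, 16, 13, 12, 1, 2, 4, 11]
rank  pair      lcp
   1  s[7:],s[15:]  1  'a'
   2  s[15:],s[8:]  0  ''
   3  s[8:],s[3:]  1  'b'
   4  s[3:],s[10:]  2  'bf'
   5  s[10:],s[6:]  0  ''
   6  s[6:],s[5:]  1  'c'
   7  s[5:],s[9:]  0  ''
   8  s[9:],s[0:]  1  'd'
   9  s[0:],s[17:]  0  ''
  10  s[17:],s[14:]  1  'e'
  11  s[14:],s[16:]  1  'e'
  12  s[16:],s[13:]  2  'ee'
  13  s[13:],s[12:]  2  'ee'
  14  s[12:],s[1:]  1  'e'
  15  s[1:],s[2:]  0  ''
  16  s[2:],s[4:]  1  'f'
  17  s[4:],s[11:]  1  'f'

n(n+1)/2 = 18·19/2 = 171
Σ LCP = 0 + 1 + 0 + 1 + 2 + 0 + 1 + 0 + 1 + 0 + 1 + 1 + 2 + 2 + 1 + 0 + 1 + 1 = 15
distinct = 171 − 15 = 156

156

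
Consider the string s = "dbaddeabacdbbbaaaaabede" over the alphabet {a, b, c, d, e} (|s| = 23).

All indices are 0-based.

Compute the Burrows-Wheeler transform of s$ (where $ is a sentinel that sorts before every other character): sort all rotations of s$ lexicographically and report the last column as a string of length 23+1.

rank  rotation                  last
    0  $dbaddeabacdbbbaaaaabede  e
    1  aaaaabede$dbaddeabacdbbb  b
    2  aaaabede$dbaddeabacdbbba  a
    3  aaabede$dbaddeabacdbbbaa  a
    4  aabede$dbaddeabacdbbbaaa  a
    5  abacdbbbaaaaabede$dbadde  e
    6  abede$dbaddeabacdbbbaaaa  a
    7  acdbbbaaaaabede$dbaddeab  b
    8  addeabacdbbbaaaaabede$db  b
    9  baaaaabede$dbaddeabacdbb  b
   10  bacdbbbaaaaabede$dbaddea  a
   11  baddeabacdbbbaaaaabede$d  d
   12  bbaaaaabede$dbaddeabacdb  b
   13  bbbaaaaabede$dbaddeabacd  d
   14  bede$dbaddeabacdbbbaaaaa  a
   15  cdbbbaaaaabede$dbaddeaba  a
   16  dbaddeabacdbbbaaaaabede$  $
   17  dbbbaaaaabede$dbaddeabac  c
   18  ddeabacdbbbaaaaabede$dba  a
   19  de$dbaddeabacdbbbaaaaabe  e
   20  deabacdbbbaaaaabede$dbad  d
   21  e$dbaddeabacdbbbaaaaabed  d
   22  eabacdbbbaaaaabede$dbadd  d
   23  ede$dbaddeabacdbbbaaaaab  b

ebaaaeabbbadbdaa$caedddb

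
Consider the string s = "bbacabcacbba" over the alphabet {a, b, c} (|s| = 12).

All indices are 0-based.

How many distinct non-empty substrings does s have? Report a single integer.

64

rank | idx | suffix
   0 |  11 | a
   1 |   4 | abcacbba
   2 |   2 | acabcacbba
   3 |   7 | acbba
   4 |  10 | ba
   5 |   1 | bacabcacbba
   6 |   9 | bba
   7 |   0 | bbacabcacbba
   8 |   5 | bcacbba
   9 |   3 | cabcacbba
  10 |   6 | cacbba
  11 |   8 | cbba

SA = [11, 4, 2, 7, 10, 1, 9, 0, 5, 3, 6, 8]
i: (SA[i-1],SA[i]) lcp shared
  1: (11,4) 1 'a'
  2: (4,2) 1 'a'
  3: (2,7) 2 'ac'
  4: (7,10) 0 ''
  5: (10,1) 2 'ba'
  6: (1,9) 1 'b'
  7: (9,0) 3 'bba'
  8: (0,5) 1 'b'
  9: (5,3) 0 ''
  10: (3,6) 2 'ca'
  11: (6,8) 1 'c'

n(n+1)/2 = 12·13/2 = 78
Σ LCP = 0 + 1 + 1 + 2 + 0 + 2 + 1 + 3 + 1 + 0 + 2 + 1 = 14
distinct = 78 − 14 = 64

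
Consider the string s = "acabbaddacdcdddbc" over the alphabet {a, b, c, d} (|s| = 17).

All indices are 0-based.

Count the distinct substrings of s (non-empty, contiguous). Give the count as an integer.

136

rank | idx | suffix
   0 |   2 | abbaddacdcdddbc
   1 |   0 | acabbaddacdcdddbc
   2 |   8 | acdcdddbc
   3 |   5 | addacdcdddbc
   4 |   4 | baddacdcdddbc
   5 |   3 | bbaddacdcdddbc
   6 |  15 | bc
   7 |  16 | c
   8 |   1 | cabbaddacdcdddbc
   9 |   9 | cdcdddbc
  10 |  11 | cdddbc
  11 |   7 | dacdcdddbc
  12 |  14 | dbc
  13 |  10 | dcdddbc
  14 |   6 | ddacdcdddbc
  15 |  13 | ddbc
  16 |  12 | dddbc

SA = [2, 0, 8, 5, 4, 3, 15, 16, 1, 9, 11, 7, 14, 10, 6, 13, 12]
[i] adj suffixes → lcp
  [1] 2/0 → 1 ('a')
  [2] 0/8 → 2 ('ac')
  [3] 8/5 → 1 ('a')
  [4] 5/4 → 0 ('')
  [5] 4/3 → 1 ('b')
  [6] 3/15 → 1 ('b')
  [7] 15/16 → 0 ('')
  [8] 16/1 → 1 ('c')
  [9] 1/9 → 1 ('c')
  [10] 9/11 → 2 ('cd')
  [11] 11/7 → 0 ('')
  [12] 7/14 → 1 ('d')
  [13] 14/10 → 1 ('d')
  [14] 10/6 → 1 ('d')
  [15] 6/13 → 2 ('dd')
  [16] 13/12 → 2 ('dd')

n(n+1)/2 = 17·18/2 = 153
Σ LCP = 0 + 1 + 2 + 1 + 0 + 1 + 1 + 0 + 1 + 1 + 2 + 0 + 1 + 1 + 1 + 2 + 2 = 17
distinct = 153 − 17 = 136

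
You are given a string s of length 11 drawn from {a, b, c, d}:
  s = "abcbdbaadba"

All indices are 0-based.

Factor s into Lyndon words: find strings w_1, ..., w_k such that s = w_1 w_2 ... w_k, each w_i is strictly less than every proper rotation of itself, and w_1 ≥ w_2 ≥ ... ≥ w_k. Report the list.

emit factor 1: 'abcbdb' (i=0, period=6)
emit factor 2: 'aadb' (i=6, period=4)
emit factor 3: 'a' (i=10, period=1)

["abcbdb", "aadb", "a"]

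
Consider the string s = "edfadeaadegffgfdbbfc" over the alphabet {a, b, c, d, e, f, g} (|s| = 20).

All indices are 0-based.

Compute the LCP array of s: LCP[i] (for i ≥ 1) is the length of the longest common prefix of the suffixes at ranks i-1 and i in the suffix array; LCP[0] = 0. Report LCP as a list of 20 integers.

[0, 1, 3, 0, 1, 0, 0, 1, 2, 1, 0, 1, 1, 0, 1, 1, 1, 1, 0, 2]

rank→(start, suffix):
  0 → (6, 'aadegffgfdbbfc')
  1 → (3, 'adeaadegffgfdbbfc')
  2 → (7, 'adegffgfdbbfc')
  3 → (16, 'bbfc')
  4 → (17, 'bfc')
  5 → (19, 'c')
  6 → (15, 'dbbfc')
  7 → (4, 'deaadegffgfdbbfc')
  8 → (8, 'degffgfdbbfc')
  9 → (1, 'dfadeaadegffgfdbbfc')
  10 → (5, 'eaadegffgfdbbfc')
  11 → (0, 'edfadeaadegffgfdbbfc')
  12 → (9, 'egffgfdbbfc')
  13 → (2, 'fadeaadegffgfdbbfc')
  14 → (18, 'fc')
  15 → (14, 'fdbbfc')
  16 → (11, 'ffgfdbbfc')
  17 → (12, 'fgfdbbfc')
  18 → (13, 'gfdbbfc')
  19 → (10, 'gffgfdbbfc')

SA = [6, 3, 7, 16, 17, 19, 15, 4, 8, 1, 5, 0, 9, 2, 18, 14, 11, 12, 13, 10]
i: (SA[i-1],SA[i]) lcp shared
  1: (6,3) 1 'a'
  2: (3,7) 3 'ade'
  3: (7,16) 0 ''
  4: (16,17) 1 'b'
  5: (17,19) 0 ''
  6: (19,15) 0 ''
  7: (15,4) 1 'd'
  8: (4,8) 2 'de'
  9: (8,1) 1 'd'
  10: (1,5) 0 ''
  11: (5,0) 1 'e'
  12: (0,9) 1 'e'
  13: (9,2) 0 ''
  14: (2,18) 1 'f'
  15: (18,14) 1 'f'
  16: (14,11) 1 'f'
  17: (11,12) 1 'f'
  18: (12,13) 0 ''
  19: (13,10) 2 'gf'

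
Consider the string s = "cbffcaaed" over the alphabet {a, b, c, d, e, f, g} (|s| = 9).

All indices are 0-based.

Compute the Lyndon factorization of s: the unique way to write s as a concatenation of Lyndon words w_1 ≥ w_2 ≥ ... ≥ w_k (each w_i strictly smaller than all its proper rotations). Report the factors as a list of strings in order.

emit factor 1: 'c' (i=0, period=1)
emit factor 2: 'bffc' (i=1, period=4)
emit factor 3: 'aaed' (i=5, period=4)

["c", "bffc", "aaed"]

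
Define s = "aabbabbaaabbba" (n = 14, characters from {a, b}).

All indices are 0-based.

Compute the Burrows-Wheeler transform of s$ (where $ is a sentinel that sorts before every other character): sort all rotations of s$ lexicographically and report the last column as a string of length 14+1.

abb$abaabbbbaaa

rank  rotation         last
    0  $aabbabbaaabbba  a
    1  a$aabbabbaaabbb  b
    2  aaabbba$aabbabb  b
    3  aabbabbaaabbba$  $
    4  aabbba$aabbabba  a
    5  abbaaabbba$aabb  b
    6  abbabbaaabbba$a  a
    7  abbba$aabbabbaa  a
    8  ba$aabbabbaaabb  b
    9  baaabbba$aabbab  b
   10  babbaaabbba$aab  b
   11  bba$aabbabbaaab  b
   12  bbaaabbba$aabba  a
   13  bbabbaaabbba$aa  a
   14  bbba$aabbabbaaa  a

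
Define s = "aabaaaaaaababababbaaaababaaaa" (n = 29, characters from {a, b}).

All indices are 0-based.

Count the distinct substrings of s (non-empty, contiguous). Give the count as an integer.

rank | idx | suffix
   0 |  28 | a
   1 |  27 | aa
   2 |  26 | aaa
   3 |  25 | aaaa
   4 |   3 | aaaaaaababababbaaaababaaaa
   5 |   4 | aaaaaababababbaaaababaaaa
   6 |   5 | aaaaababababbaaaababaaaa
   7 |  18 | aaaababaaaa
   8 |   6 | aaaababababbaaaababaaaa
   9 |  19 | aaababaaaa
  10 |   7 | aaababababbaaaababaaaa
  11 |   0 | aabaaaaaaababababbaaaababaaaa
  12 |  20 | aababaaaa
  13 |   8 | aababababbaaaababaaaa
  14 |  23 | abaaaa
  15 |   1 | abaaaaaaababababbaaaababaaaa
  16 |  21 | ababaaaa
  17 |   9 | ababababbaaaababaaaa
  18 |  11 | abababbaaaababaaaa
  19 |  13 | ababbaaaababaaaa
  20 |  15 | abbaaaababaaaa
  21 |  24 | baaaa
  22 |   2 | baaaaaaababababbaaaababaaaa
  23 |  17 | baaaababaaaa
  24 |  22 | babaaaa
  25 |  10 | babababbaaaababaaaa
  26 |  12 | bababbaaaababaaaa
  27 |  14 | babbaaaababaaaa
  28 |  16 | bbaaaababaaaa

SA = [28, 27, 26, 25, 3, 4, 5, 18, 6, 19, 7, 0, 20, 8, 23, 1, 21, 9, 11, 13, 15, 24, 2, 17, 22, 10, 12, 14, 16]
i: (SA[i-1],SA[i]) lcp shared
  1: (28,27) 1 'a'
  2: (27,26) 2 'aa'
  3: (26,25) 3 'aaa'
  4: (25,3) 4 'aaaa'
  5: (3,4) 6 'aaaaaa'
  6: (4,5) 5 'aaaaa'
  7: (5,18) 4 'aaaa'
  8: (18,6) 8 'aaaababa'
  9: (6,19) 3 'aaa'
  10: (19,7) 7 'aaababa'
  11: (7,0) 2 'aa'
  12: (0,20) 4 'aaba'
  13: (20,8) 6 'aababa'
  14: (8,23) 1 'a'
  15: (23,1) 6 'abaaaa'
  16: (1,21) 3 'aba'
  17: (21,9) 5 'ababa'
  18: (9,11) 6 'ababab'
  19: (11,13) 4 'abab'
  20: (13,15) 2 'ab'
  21: (15,24) 0 ''
  22: (24,2) 5 'baaaa'
  23: (2,17) 5 'baaaa'
  24: (17,22) 2 'ba'
  25: (22,10) 4 'baba'
  26: (10,12) 5 'babab'
  27: (12,14) 3 'bab'
  28: (14,16) 1 'b'

n(n+1)/2 = 29·30/2 = 435
Σ LCP = 0 + 1 + 2 + 3 + 4 + 6 + 5 + 4 + 8 + 3 + 7 + 2 + 4 + 6 + 1 + 6 + 3 + 5 + 6 + 4 + 2 + 0 + 5 + 5 + 2 + 4 + 5 + 3 + 1 = 107
distinct = 435 − 107 = 328

328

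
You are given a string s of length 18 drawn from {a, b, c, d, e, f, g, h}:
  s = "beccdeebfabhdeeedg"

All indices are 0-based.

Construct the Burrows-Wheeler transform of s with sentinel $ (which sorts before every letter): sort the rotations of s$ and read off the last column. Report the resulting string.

rank  rotation             last
    0  $beccdeebfabhdeeedg  g
    1  abhdeeedg$beccdeebf  f
    2  beccdeebfabhdeeedg$  $
    3  bfabhdeeedg$beccdee  e
    4  bhdeeedg$beccdeebfa  a
    5  ccdeebfabhdeeedg$be  e
    6  cdeebfabhdeeedg$bec  c
    7  deebfabhdeeedg$becc  c
    8  deeedg$beccdeebfabh  h
    9  dg$beccdeebfabhdeee  e
   10  ebfabhdeeedg$beccde  e
   11  eccdeebfabhdeeedg$b  b
   12  edg$beccdeebfabhdee  e
   13  eebfabhdeeedg$beccd  d
   14  eedg$beccdeebfabhde  e
   15  eeedg$beccdeebfabhd  d
   16  fabhdeeedg$beccdeeb  b
   17  g$beccdeebfabhdeeed  d
   18  hdeeedg$beccdeebfab  b

gf$eaeccheebededbdb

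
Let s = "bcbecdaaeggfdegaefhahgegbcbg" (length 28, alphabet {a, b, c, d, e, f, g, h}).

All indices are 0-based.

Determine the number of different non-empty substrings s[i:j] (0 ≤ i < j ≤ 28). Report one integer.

rank→(start, suffix):
  0 → (6, 'aaeggfdegaefhahgegbcbg')
  1 → (15, 'aefhahgegbcbg')
  2 → (7, 'aeggfdegaefhahgegbcbg')
  3 → (19, 'ahgegbcbg')
  4 → (0, 'bcbecdaaeggfdegaefhahgegbcbg')
  5 → (24, 'bcbg')
  6 → (2, 'becdaaeggfdegaefhahgegbcbg')
  7 → (26, 'bg')
  8 → (1, 'cbecdaaeggfdegaefhahgegbcbg')
  9 → (25, 'cbg')
  10 → (4, 'cdaaeggfdegaefhahgegbcbg')
  11 → (5, 'daaeggfdegaefhahgegbcbg')
  12 → (12, 'degaefhahgegbcbg')
  13 → (3, 'ecdaaeggfdegaefhahgegbcbg')
  14 → (16, 'efhahgegbcbg')
  15 → (13, 'egaefhahgegbcbg')
  16 → (22, 'egbcbg')
  17 → (8, 'eggfdegaefhahgegbcbg')
  18 → (11, 'fdegaefhahgegbcbg')
  19 → (17, 'fhahgegbcbg')
  20 → (27, 'g')
  21 → (14, 'gaefhahgegbcbg')
  22 → (23, 'gbcbg')
  23 → (21, 'gegbcbg')
  24 → (10, 'gfdegaefhahgegbcbg')
  25 → (9, 'ggfdegaefhahgegbcbg')
  26 → (18, 'hahgegbcbg')
  27 → (20, 'hgegbcbg')

SA = [6, 15, 7, 19, 0, 24, 2, 26, 1, 25, 4, 5, 12, 3, 16, 13, 22, 8, 11, 17, 27, 14, 23, 21, 10, 9, 18, 20]
[i] adj suffixes → lcp
  [1] 6/15 → 1 ('a')
  [2] 15/7 → 2 ('ae')
  [3] 7/19 → 1 ('a')
  [4] 19/0 → 0 ('')
  [5] 0/24 → 3 ('bcb')
  [6] 24/2 → 1 ('b')
  [7] 2/26 → 1 ('b')
  [8] 26/1 → 0 ('')
  [9] 1/25 → 2 ('cb')
  [10] 25/4 → 1 ('c')
  [11] 4/5 → 0 ('')
  [12] 5/12 → 1 ('d')
  [13] 12/3 → 0 ('')
  [14] 3/16 → 1 ('e')
  [15] 16/13 → 1 ('e')
  [16] 13/22 → 2 ('eg')
  [17] 22/8 → 2 ('eg')
  [18] 8/11 → 0 ('')
  [19] 11/17 → 1 ('f')
  [20] 17/27 → 0 ('')
  [21] 27/14 → 1 ('g')
  [22] 14/23 → 1 ('g')
  [23] 23/21 → 1 ('g')
  [24] 21/10 → 1 ('g')
  [25] 10/9 → 1 ('g')
  [26] 9/18 → 0 ('')
  [27] 18/20 → 1 ('h')

n(n+1)/2 = 28·29/2 = 406
Σ LCP = 0 + 1 + 2 + 1 + 0 + 3 + 1 + 1 + 0 + 2 + 1 + 0 + 1 + 0 + 1 + 1 + 2 + 2 + 0 + 1 + 0 + 1 + 1 + 1 + 1 + 1 + 0 + 1 = 26
distinct = 406 − 26 = 380

380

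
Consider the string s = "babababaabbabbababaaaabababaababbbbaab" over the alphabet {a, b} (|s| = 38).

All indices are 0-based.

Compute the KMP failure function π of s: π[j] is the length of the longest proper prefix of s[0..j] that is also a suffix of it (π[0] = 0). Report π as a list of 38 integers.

π[0] = 0
j=1 s[j]='a': π[1]=0 (border '')
j=2 s[j]='b': π[2]=1 (border 'b')
j=3 s[j]='a': π[3]=2 (border 'ba')
j=4 s[j]='b': π[4]=3 (border 'bab')
j=5 s[j]='a': π[5]=4 (border 'baba')
j=6 s[j]='b': π[6]=5 (border 'babab')
j=7 s[j]='a': π[7]=6 (border 'bababa')
j=8 s[j]='a': k: 6→4→2→0; π[8]=0 (border '')
j=9 s[j]='b': π[9]=1 (border 'b')
j=10 s[j]='b': k: 1→0; π[10]=1 (border 'b')
j=11 s[j]='a': π[11]=2 (border 'ba')
j=12 s[j]='b': π[12]=3 (border 'bab')
j=13 s[j]='b': k: 3→1→0; π[13]=1 (border 'b')
j=14 s[j]='a': π[14]=2 (border 'ba')
j=15 s[j]='b': π[15]=3 (border 'bab')
j=16 s[j]='a': π[16]=4 (border 'baba')
j=17 s[j]='b': π[17]=5 (border 'babab')
j=18 s[j]='a': π[18]=6 (border 'bababa')
j=19 s[j]='a': k: 6→4→2→0; π[19]=0 (border '')
j=20 s[j]='a': π[20]=0 (border '')
j=21 s[j]='a': π[21]=0 (border '')
j=22 s[j]='b': π[22]=1 (border 'b')
j=23 s[j]='a': π[23]=2 (border 'ba')
j=24 s[j]='b': π[24]=3 (border 'bab')
j=25 s[j]='a': π[25]=4 (border 'baba')
j=26 s[j]='b': π[26]=5 (border 'babab')
j=27 s[j]='a': π[27]=6 (border 'bababa')
j=28 s[j]='a': k: 6→4→2→0; π[28]=0 (border '')
j=29 s[j]='b': π[29]=1 (border 'b')
j=30 s[j]='a': π[30]=2 (border 'ba')
j=31 s[j]='b': π[31]=3 (border 'bab')
j=32 s[j]='b': k: 3→1→0; π[32]=1 (border 'b')
j=33 s[j]='b': k: 1→0; π[33]=1 (border 'b')
j=34 s[j]='b': k: 1→0; π[34]=1 (border 'b')
j=35 s[j]='a': π[35]=2 (border 'ba')
j=36 s[j]='a': k: 2→0; π[36]=0 (border '')
j=37 s[j]='b': π[37]=1 (border 'b')

[0, 0, 1, 2, 3, 4, 5, 6, 0, 1, 1, 2, 3, 1, 2, 3, 4, 5, 6, 0, 0, 0, 1, 2, 3, 4, 5, 6, 0, 1, 2, 3, 1, 1, 1, 2, 0, 1]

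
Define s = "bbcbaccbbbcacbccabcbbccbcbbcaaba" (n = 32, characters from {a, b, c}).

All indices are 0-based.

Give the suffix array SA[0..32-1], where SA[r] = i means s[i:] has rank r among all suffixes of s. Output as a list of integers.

[31, 28, 29, 16, 11, 4, 30, 3, 7, 25, 8, 0, 19, 26, 9, 1, 23, 17, 13, 20, 27, 15, 10, 2, 6, 24, 18, 22, 12, 14, 5, 21]

rank→(start, suffix):
  0 → (31, 'a')
  1 → (28, 'aaba')
  2 → (29, 'aba')
  3 → (16, 'abcbbccbcbbcaaba')
  4 → (11, 'acbccabcbbccbcbbcaaba')
  5 → (4, 'accbbbcacbccabcbbccbcbbcaaba')
  6 → (30, 'ba')
  7 → (3, 'baccbbbcacbccabcbbccbcbbcaaba')
  8 → (7, 'bbbcacbccabcbbccbcbbcaaba')
  9 → (25, 'bbcaaba')
  10 → (8, 'bbcacbccabcbbccbcbbcaaba')
  11 → (0, 'bbcbaccbbbcacbccabcbbccbcbbcaaba')
  12 → (19, 'bbccbcbbcaaba')
  13 → (26, 'bcaaba')
  14 → (9, 'bcacbccabcbbccbcbbcaaba')
  15 → (1, 'bcbaccbbbcacbccabcbbccbcbbcaaba')
  16 → (23, 'bcbbcaaba')
  17 → (17, 'bcbbccbcbbcaaba')
  18 → (13, 'bccabcbbccbcbbcaaba')
  19 → (20, 'bccbcbbcaaba')
  20 → (27, 'caaba')
  21 → (15, 'cabcbbccbcbbcaaba')
  22 → (10, 'cacbccabcbbccbcbbcaaba')
  23 → (2, 'cbaccbbbcacbccabcbbccbcbbcaaba')
  24 → (6, 'cbbbcacbccabcbbccbcbbcaaba')
  25 → (24, 'cbbcaaba')
  26 → (18, 'cbbccbcbbcaaba')
  27 → (22, 'cbcbbcaaba')
  28 → (12, 'cbccabcbbccbcbbcaaba')
  29 → (14, 'ccabcbbccbcbbcaaba')
  30 → (5, 'ccbbbcacbccabcbbccbcbbcaaba')
  31 → (21, 'ccbcbbcaaba')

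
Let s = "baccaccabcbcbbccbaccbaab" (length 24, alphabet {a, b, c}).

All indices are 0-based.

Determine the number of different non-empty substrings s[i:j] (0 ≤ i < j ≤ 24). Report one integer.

rank | idx | suffix
   0 |  21 | aab
   1 |  22 | ab
   2 |   7 | abcbcbbccbaccbaab
   3 |   4 | accabcbcbbccbaccbaab
   4 |   1 | accaccabcbcbbccbaccbaab
   5 |  17 | accbaab
   6 |  23 | b
   7 |  20 | baab
   8 |   0 | baccaccabcbcbbccbaccbaab
   9 |  16 | baccbaab
  10 |  12 | bbccbaccbaab
  11 |  10 | bcbbccbaccbaab
  12 |   8 | bcbcbbccbaccbaab
  13 |  13 | bccbaccbaab
  14 |   6 | cabcbcbbccbaccbaab
  15 |   3 | caccabcbcbbccbaccbaab
  16 |  19 | cbaab
  17 |  15 | cbaccbaab
  18 |  11 | cbbccbaccbaab
  19 |   9 | cbcbbccbaccbaab
  20 |   5 | ccabcbcbbccbaccbaab
  21 |   2 | ccaccabcbcbbccbaccbaab
  22 |  18 | ccbaab
  23 |  14 | ccbaccbaab

SA = [21, 22, 7, 4, 1, 17, 23, 20, 0, 16, 12, 10, 8, 13, 6, 3, 19, 15, 11, 9, 5, 2, 18, 14]
[i] adj suffixes → lcp
  [1] 21/22 → 1 ('a')
  [2] 22/7 → 2 ('ab')
  [3] 7/4 → 1 ('a')
  [4] 4/1 → 4 ('acca')
  [5] 1/17 → 3 ('acc')
  [6] 17/23 → 0 ('')
  [7] 23/20 → 1 ('b')
  [8] 20/0 → 2 ('ba')
  [9] 0/16 → 4 ('bacc')
  [10] 16/12 → 1 ('b')
  [11] 12/10 → 1 ('b')
  [12] 10/8 → 3 ('bcb')
  [13] 8/13 → 2 ('bc')
  [14] 13/6 → 0 ('')
  [15] 6/3 → 2 ('ca')
  [16] 3/19 → 1 ('c')
  [17] 19/15 → 3 ('cba')
  [18] 15/11 → 2 ('cb')
  [19] 11/9 → 2 ('cb')
  [20] 9/5 → 1 ('c')
  [21] 5/2 → 3 ('cca')
  [22] 2/18 → 2 ('cc')
  [23] 18/14 → 4 ('ccba')

n(n+1)/2 = 24·25/2 = 300
Σ LCP = 0 + 1 + 2 + 1 + 4 + 3 + 0 + 1 + 2 + 4 + 1 + 1 + 3 + 2 + 0 + 2 + 1 + 3 + 2 + 2 + 1 + 3 + 2 + 4 = 45
distinct = 300 − 45 = 255

255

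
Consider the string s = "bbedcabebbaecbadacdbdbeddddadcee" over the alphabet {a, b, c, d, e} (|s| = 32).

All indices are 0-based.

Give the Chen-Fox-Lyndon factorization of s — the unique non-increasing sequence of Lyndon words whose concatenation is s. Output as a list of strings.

["bbedc", "abebbaecbadacdbdbeddddadcee"]

emit factor 1: 'bbedc' (i=0, period=5)
emit factor 2: 'abebbaecbadacdbdbeddddadcee' (i=5, period=27)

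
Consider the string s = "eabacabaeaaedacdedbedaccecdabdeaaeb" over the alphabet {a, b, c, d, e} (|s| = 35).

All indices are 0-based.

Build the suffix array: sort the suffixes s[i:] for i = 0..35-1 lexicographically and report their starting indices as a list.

sorted suffixes:
  #0 SA[0]=31  'aaeb'
  #1 SA[1]=9  'aaedacdedbedaccecdabdeaaeb'
  #2 SA[2]=1  'abacabaeaaedacdedbedaccecdabdeaaeb'
  #3 SA[3]=5  'abaeaaedacdedbedaccecdabdeaaeb'
  #4 SA[4]=27  'abdeaaeb'
  #5 SA[5]=3  'acabaeaaedacdedbedaccecdabdeaaeb'
  #6 SA[6]=21  'accecdabdeaaeb'
  #7 SA[7]=13  'acdedbedaccecdabdeaaeb'
  #8 SA[8]=7  'aeaaedacdedbedaccecdabdeaaeb'
  #9 SA[9]=32  'aeb'
  #10 SA[10]=10  'aedacdedbedaccecdabdeaaeb'
  #11 SA[11]=34  'b'
  #12 SA[12]=2  'bacabaeaaedacdedbedaccecdabdeaaeb'
  #13 SA[13]=6  'baeaaedacdedbedaccecdabdeaaeb'
  #14 SA[14]=28  'bdeaaeb'
  #15 SA[15]=18  'bedaccecdabdeaaeb'
  #16 SA[16]=4  'cabaeaaedacdedbedaccecdabdeaaeb'
  #17 SA[17]=22  'ccecdabdeaaeb'
  #18 SA[18]=25  'cdabdeaaeb'
  #19 SA[19]=14  'cdedbedaccecdabdeaaeb'
  #20 SA[20]=23  'cecdabdeaaeb'
  #21 SA[21]=26  'dabdeaaeb'
  #22 SA[22]=20  'daccecdabdeaaeb'
  #23 SA[23]=12  'dacdedbedaccecdabdeaaeb'
  #24 SA[24]=17  'dbedaccecdabdeaaeb'
  #25 SA[25]=29  'deaaeb'
  #26 SA[26]=15  'dedbedaccecdabdeaaeb'
  #27 SA[27]=30  'eaaeb'
  #28 SA[28]=8  'eaaedacdedbedaccecdabdeaaeb'
  #29 SA[29]=0  'eabacabaeaaedacdedbedaccecdabdeaaeb'
  #30 SA[30]=33  'eb'
  #31 SA[31]=24  'ecdabdeaaeb'
  #32 SA[32]=19  'edaccecdabdeaaeb'
  #33 SA[33]=11  'edacdedbedaccecdabdeaaeb'
  #34 SA[34]=16  'edbedaccecdabdeaaeb'

[31, 9, 1, 5, 27, 3, 21, 13, 7, 32, 10, 34, 2, 6, 28, 18, 4, 22, 25, 14, 23, 26, 20, 12, 17, 29, 15, 30, 8, 0, 33, 24, 19, 11, 16]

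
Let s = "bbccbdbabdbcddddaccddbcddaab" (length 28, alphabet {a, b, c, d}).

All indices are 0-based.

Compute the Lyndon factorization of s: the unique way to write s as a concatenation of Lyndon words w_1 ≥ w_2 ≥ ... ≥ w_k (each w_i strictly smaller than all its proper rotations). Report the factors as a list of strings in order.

emit factor 1: 'bbccbd' (i=0, period=6)
emit factor 2: 'b' (i=6, period=1)
emit factor 3: 'abdbcddddaccddbcdd' (i=7, period=18)
emit factor 4: 'aab' (i=25, period=3)

["bbccbd", "b", "abdbcddddaccddbcdd", "aab"]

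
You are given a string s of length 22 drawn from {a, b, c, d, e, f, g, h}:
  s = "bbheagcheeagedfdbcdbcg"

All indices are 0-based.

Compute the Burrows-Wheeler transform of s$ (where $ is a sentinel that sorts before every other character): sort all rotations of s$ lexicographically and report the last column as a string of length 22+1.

rank  rotation                 last
    0  $bbheagcheeagedfdbcdbcg  g
    1  agcheeagedfdbcdbcg$bbhe  e
    2  agedfdbcdbcg$bbheagchee  e
    3  bbheagcheeagedfdbcdbcg$  $
    4  bcdbcg$bbheagcheeagedfd  d
    5  bcg$bbheagcheeagedfdbcd  d
    6  bheagcheeagedfdbcdbcg$b  b
    7  cdbcg$bbheagcheeagedfdb  b
    8  cg$bbheagcheeagedfdbcdb  b
    9  cheeagedfdbcdbcg$bbheag  g
   10  dbcdbcg$bbheagcheeagedf  f
   11  dbcg$bbheagcheeagedfdbc  c
   12  dfdbcdbcg$bbheagcheeage  e
   13  eagcheeagedfdbcdbcg$bbh  h
   14  eagedfdbcdbcg$bbheagche  e
   15  edfdbcdbcg$bbheagcheeag  g
   16  eeagedfdbcdbcg$bbheagch  h
   17  fdbcdbcg$bbheagcheeaged  d
   18  g$bbheagcheeagedfdbcdbc  c
   19  gcheeagedfdbcdbcg$bbhea  a
   20  gedfdbcdbcg$bbheagcheea  a
   21  heagcheeagedfdbcdbcg$bb  b
   22  heeagedfdbcdbcg$bbheagc  c

gee$ddbbbgfceheghdcaabc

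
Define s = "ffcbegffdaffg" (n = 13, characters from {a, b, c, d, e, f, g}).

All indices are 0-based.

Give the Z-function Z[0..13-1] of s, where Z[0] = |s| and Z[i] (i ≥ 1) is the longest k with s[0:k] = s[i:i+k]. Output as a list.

Z[0]=13
i=1: outside box; Z[1]=1 grow→box=[1,2)
i=2: outside box; Z[2]=0
i=3: outside box; Z[3]=0
i=4: outside box; Z[4]=0
i=5: outside box; Z[5]=0
i=6: outside box; Z[6]=2 grow→box=[6,8)
i=7: min(r-i=1, Z[1]=1)=1; Z[7]=1
i=8: outside box; Z[8]=0
i=9: outside box; Z[9]=0
i=10: outside box; Z[10]=2 grow→box=[10,12)
i=11: min(r-i=1, Z[1]=1)=1; Z[11]=1
i=12: outside box; Z[12]=0

[13, 1, 0, 0, 0, 0, 2, 1, 0, 0, 2, 1, 0]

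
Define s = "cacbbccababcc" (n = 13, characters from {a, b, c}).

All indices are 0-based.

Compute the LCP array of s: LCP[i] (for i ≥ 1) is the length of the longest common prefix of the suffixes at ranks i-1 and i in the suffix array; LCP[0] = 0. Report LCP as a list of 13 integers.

rank | idx | suffix
   0 |   7 | ababcc
   1 |   9 | abcc
   2 |   1 | acbbccababcc
   3 |   8 | babcc
   4 |   3 | bbccababcc
   5 |  10 | bcc
   6 |   4 | bccababcc
   7 |  12 | c
   8 |   6 | cababcc
   9 |   0 | cacbbccababcc
  10 |   2 | cbbccababcc
  11 |  11 | cc
  12 |   5 | ccababcc

SA = [7, 9, 1, 8, 3, 10, 4, 12, 6, 0, 2, 11, 5]
rank  pair      lcp
   1  s[7:],s[9:]  2  'ab'
   2  s[9:],s[1:]  1  'a'
   3  s[1:],s[8:]  0  ''
   4  s[8:],s[3:]  1  'b'
   5  s[3:],s[10:]  1  'b'
   6  s[10:],s[4:]  3  'bcc'
   7  s[4:],s[12:]  0  ''
   8  s[12:],s[6:]  1  'c'
   9  s[6:],s[0:]  2  'ca'
  10  s[0:],s[2:]  1  'c'
  11  s[2:],s[11:]  1  'c'
  12  s[11:],s[5:]  2  'cc'

[0, 2, 1, 0, 1, 1, 3, 0, 1, 2, 1, 1, 2]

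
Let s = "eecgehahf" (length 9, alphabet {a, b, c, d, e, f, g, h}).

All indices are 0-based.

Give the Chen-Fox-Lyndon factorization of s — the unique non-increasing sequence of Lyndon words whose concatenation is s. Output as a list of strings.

emit factor 1: 'e' (i=0, period=1)
emit factor 2: 'e' (i=1, period=1)
emit factor 3: 'cgeh' (i=2, period=4)
emit factor 4: 'ahf' (i=6, period=3)

["e", "e", "cgeh", "ahf"]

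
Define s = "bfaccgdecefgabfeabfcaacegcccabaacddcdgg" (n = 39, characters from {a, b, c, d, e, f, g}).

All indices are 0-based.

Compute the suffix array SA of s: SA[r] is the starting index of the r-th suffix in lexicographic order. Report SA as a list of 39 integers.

rank→(start, suffix):
  0 → (30, 'aacddcdgg')
  1 → (20, 'aacegcccabaacddcdgg')
  2 → (28, 'abaacddcdgg')
  3 → (16, 'abfcaacegcccabaacddcdgg')
  4 → (12, 'abfeabfcaacegcccabaacddcdgg')
  5 → (2, 'accgdecefgabfeabfcaacegcccabaacddcdgg')
  6 → (31, 'acddcdgg')
  7 → (21, 'acegcccabaacddcdgg')
  8 → (29, 'baacddcdgg')
  9 → (0, 'bfaccgdecefgabfeabfcaacegcccabaacddcdgg')
  10 → (17, 'bfcaacegcccabaacddcdgg')
  11 → (13, 'bfeabfcaacegcccabaacddcdgg')
  12 → (19, 'caacegcccabaacddcdgg')
  13 → (27, 'cabaacddcdgg')
  14 → (26, 'ccabaacddcdgg')
  15 → (25, 'cccabaacddcdgg')
  16 → (3, 'ccgdecefgabfeabfcaacegcccabaacddcdgg')
  17 → (32, 'cddcdgg')
  18 → (35, 'cdgg')
  19 → (8, 'cefgabfeabfcaacegcccabaacddcdgg')
  20 → (22, 'cegcccabaacddcdgg')
  21 → (4, 'cgdecefgabfeabfcaacegcccabaacddcdgg')
  22 → (34, 'dcdgg')
  23 → (33, 'ddcdgg')
  24 → (6, 'decefgabfeabfcaacegcccabaacddcdgg')
  25 → (36, 'dgg')
  26 → (15, 'eabfcaacegcccabaacddcdgg')
  27 → (7, 'ecefgabfeabfcaacegcccabaacddcdgg')
  28 → (9, 'efgabfeabfcaacegcccabaacddcdgg')
  29 → (23, 'egcccabaacddcdgg')
  30 → (1, 'faccgdecefgabfeabfcaacegcccabaacddcdgg')
  31 → (18, 'fcaacegcccabaacddcdgg')
  32 → (14, 'feabfcaacegcccabaacddcdgg')
  33 → (10, 'fgabfeabfcaacegcccabaacddcdgg')
  34 → (38, 'g')
  35 → (11, 'gabfeabfcaacegcccabaacddcdgg')
  36 → (24, 'gcccabaacddcdgg')
  37 → (5, 'gdecefgabfeabfcaacegcccabaacddcdgg')
  38 → (37, 'gg')

[30, 20, 28, 16, 12, 2, 31, 21, 29, 0, 17, 13, 19, 27, 26, 25, 3, 32, 35, 8, 22, 4, 34, 33, 6, 36, 15, 7, 9, 23, 1, 18, 14, 10, 38, 11, 24, 5, 37]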